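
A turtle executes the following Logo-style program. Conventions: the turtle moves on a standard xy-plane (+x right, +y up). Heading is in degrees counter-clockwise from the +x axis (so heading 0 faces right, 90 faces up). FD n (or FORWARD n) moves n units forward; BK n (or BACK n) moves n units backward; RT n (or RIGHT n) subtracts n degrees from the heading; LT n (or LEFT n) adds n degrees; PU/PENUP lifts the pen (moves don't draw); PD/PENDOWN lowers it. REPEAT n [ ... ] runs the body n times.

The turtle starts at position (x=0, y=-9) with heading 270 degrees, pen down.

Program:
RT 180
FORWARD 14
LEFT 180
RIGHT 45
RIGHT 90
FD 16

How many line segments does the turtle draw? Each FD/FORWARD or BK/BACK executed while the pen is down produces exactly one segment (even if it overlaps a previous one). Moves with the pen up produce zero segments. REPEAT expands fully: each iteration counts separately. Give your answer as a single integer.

Executing turtle program step by step:
Start: pos=(0,-9), heading=270, pen down
RT 180: heading 270 -> 90
FD 14: (0,-9) -> (0,5) [heading=90, draw]
LT 180: heading 90 -> 270
RT 45: heading 270 -> 225
RT 90: heading 225 -> 135
FD 16: (0,5) -> (-11.314,16.314) [heading=135, draw]
Final: pos=(-11.314,16.314), heading=135, 2 segment(s) drawn
Segments drawn: 2

Answer: 2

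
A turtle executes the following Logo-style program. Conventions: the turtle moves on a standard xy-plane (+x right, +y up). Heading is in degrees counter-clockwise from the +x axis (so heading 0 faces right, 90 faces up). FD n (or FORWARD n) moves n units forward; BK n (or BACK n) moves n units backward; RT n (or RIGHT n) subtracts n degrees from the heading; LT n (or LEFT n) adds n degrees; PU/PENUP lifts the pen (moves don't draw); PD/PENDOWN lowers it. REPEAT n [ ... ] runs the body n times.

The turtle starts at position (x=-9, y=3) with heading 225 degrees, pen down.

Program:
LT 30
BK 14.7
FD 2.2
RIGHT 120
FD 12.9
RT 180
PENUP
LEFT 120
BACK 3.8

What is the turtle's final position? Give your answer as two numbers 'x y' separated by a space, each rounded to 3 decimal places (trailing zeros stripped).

Answer: -15.87 20.525

Derivation:
Executing turtle program step by step:
Start: pos=(-9,3), heading=225, pen down
LT 30: heading 225 -> 255
BK 14.7: (-9,3) -> (-5.195,17.199) [heading=255, draw]
FD 2.2: (-5.195,17.199) -> (-5.765,15.074) [heading=255, draw]
RT 120: heading 255 -> 135
FD 12.9: (-5.765,15.074) -> (-14.886,24.196) [heading=135, draw]
RT 180: heading 135 -> 315
PU: pen up
LT 120: heading 315 -> 75
BK 3.8: (-14.886,24.196) -> (-15.87,20.525) [heading=75, move]
Final: pos=(-15.87,20.525), heading=75, 3 segment(s) drawn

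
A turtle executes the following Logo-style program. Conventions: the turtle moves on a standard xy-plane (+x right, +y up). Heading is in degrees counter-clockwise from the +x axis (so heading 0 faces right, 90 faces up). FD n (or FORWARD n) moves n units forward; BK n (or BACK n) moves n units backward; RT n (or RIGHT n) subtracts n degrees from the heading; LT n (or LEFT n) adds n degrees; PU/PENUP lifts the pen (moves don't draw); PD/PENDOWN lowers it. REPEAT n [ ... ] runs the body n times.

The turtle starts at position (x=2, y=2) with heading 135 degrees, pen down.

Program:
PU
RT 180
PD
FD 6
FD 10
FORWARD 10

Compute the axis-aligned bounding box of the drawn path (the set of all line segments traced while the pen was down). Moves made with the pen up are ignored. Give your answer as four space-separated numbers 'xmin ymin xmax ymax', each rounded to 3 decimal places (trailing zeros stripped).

Answer: 2 -16.385 20.385 2

Derivation:
Executing turtle program step by step:
Start: pos=(2,2), heading=135, pen down
PU: pen up
RT 180: heading 135 -> 315
PD: pen down
FD 6: (2,2) -> (6.243,-2.243) [heading=315, draw]
FD 10: (6.243,-2.243) -> (13.314,-9.314) [heading=315, draw]
FD 10: (13.314,-9.314) -> (20.385,-16.385) [heading=315, draw]
Final: pos=(20.385,-16.385), heading=315, 3 segment(s) drawn

Segment endpoints: x in {2, 6.243, 13.314, 20.385}, y in {-16.385, -9.314, -2.243, 2}
xmin=2, ymin=-16.385, xmax=20.385, ymax=2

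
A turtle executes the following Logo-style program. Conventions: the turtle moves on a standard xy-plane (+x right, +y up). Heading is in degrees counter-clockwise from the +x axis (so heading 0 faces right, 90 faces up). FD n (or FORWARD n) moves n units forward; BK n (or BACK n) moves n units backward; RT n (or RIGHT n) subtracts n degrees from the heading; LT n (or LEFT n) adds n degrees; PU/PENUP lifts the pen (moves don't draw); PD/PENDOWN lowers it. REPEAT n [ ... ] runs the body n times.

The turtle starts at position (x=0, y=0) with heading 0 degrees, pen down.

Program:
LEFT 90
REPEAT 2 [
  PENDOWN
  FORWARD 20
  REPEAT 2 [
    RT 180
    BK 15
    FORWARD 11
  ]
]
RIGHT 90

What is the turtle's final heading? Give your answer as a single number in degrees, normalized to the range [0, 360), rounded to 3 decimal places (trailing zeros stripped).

Executing turtle program step by step:
Start: pos=(0,0), heading=0, pen down
LT 90: heading 0 -> 90
REPEAT 2 [
  -- iteration 1/2 --
  PD: pen down
  FD 20: (0,0) -> (0,20) [heading=90, draw]
  REPEAT 2 [
    -- iteration 1/2 --
    RT 180: heading 90 -> 270
    BK 15: (0,20) -> (0,35) [heading=270, draw]
    FD 11: (0,35) -> (0,24) [heading=270, draw]
    -- iteration 2/2 --
    RT 180: heading 270 -> 90
    BK 15: (0,24) -> (0,9) [heading=90, draw]
    FD 11: (0,9) -> (0,20) [heading=90, draw]
  ]
  -- iteration 2/2 --
  PD: pen down
  FD 20: (0,20) -> (0,40) [heading=90, draw]
  REPEAT 2 [
    -- iteration 1/2 --
    RT 180: heading 90 -> 270
    BK 15: (0,40) -> (0,55) [heading=270, draw]
    FD 11: (0,55) -> (0,44) [heading=270, draw]
    -- iteration 2/2 --
    RT 180: heading 270 -> 90
    BK 15: (0,44) -> (0,29) [heading=90, draw]
    FD 11: (0,29) -> (0,40) [heading=90, draw]
  ]
]
RT 90: heading 90 -> 0
Final: pos=(0,40), heading=0, 10 segment(s) drawn

Answer: 0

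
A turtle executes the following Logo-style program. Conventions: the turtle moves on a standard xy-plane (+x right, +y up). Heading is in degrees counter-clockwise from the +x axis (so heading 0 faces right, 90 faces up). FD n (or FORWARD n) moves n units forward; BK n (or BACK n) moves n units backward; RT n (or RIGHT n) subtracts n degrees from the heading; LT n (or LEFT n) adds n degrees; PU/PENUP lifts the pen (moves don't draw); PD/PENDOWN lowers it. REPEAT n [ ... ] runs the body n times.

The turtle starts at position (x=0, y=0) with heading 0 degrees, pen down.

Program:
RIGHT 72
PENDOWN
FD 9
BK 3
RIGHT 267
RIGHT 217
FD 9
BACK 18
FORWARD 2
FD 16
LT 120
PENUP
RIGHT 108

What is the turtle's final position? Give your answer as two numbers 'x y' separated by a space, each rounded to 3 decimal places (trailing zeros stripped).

Executing turtle program step by step:
Start: pos=(0,0), heading=0, pen down
RT 72: heading 0 -> 288
PD: pen down
FD 9: (0,0) -> (2.781,-8.56) [heading=288, draw]
BK 3: (2.781,-8.56) -> (1.854,-5.706) [heading=288, draw]
RT 267: heading 288 -> 21
RT 217: heading 21 -> 164
FD 9: (1.854,-5.706) -> (-6.797,-3.226) [heading=164, draw]
BK 18: (-6.797,-3.226) -> (10.505,-8.187) [heading=164, draw]
FD 2: (10.505,-8.187) -> (8.583,-7.636) [heading=164, draw]
FD 16: (8.583,-7.636) -> (-6.797,-3.226) [heading=164, draw]
LT 120: heading 164 -> 284
PU: pen up
RT 108: heading 284 -> 176
Final: pos=(-6.797,-3.226), heading=176, 6 segment(s) drawn

Answer: -6.797 -3.226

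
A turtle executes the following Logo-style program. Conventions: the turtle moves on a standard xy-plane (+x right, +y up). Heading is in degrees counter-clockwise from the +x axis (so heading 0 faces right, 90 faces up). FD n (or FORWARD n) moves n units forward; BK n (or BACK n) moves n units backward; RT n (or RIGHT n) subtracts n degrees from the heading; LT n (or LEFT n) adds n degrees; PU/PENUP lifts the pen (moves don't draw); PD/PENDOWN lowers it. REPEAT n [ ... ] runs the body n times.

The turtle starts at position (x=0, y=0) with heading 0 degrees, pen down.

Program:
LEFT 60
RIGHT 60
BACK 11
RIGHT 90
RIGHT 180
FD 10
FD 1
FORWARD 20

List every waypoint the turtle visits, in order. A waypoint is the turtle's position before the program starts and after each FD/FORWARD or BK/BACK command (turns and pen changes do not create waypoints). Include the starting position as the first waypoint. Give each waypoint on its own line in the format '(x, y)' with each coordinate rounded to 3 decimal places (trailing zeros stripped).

Executing turtle program step by step:
Start: pos=(0,0), heading=0, pen down
LT 60: heading 0 -> 60
RT 60: heading 60 -> 0
BK 11: (0,0) -> (-11,0) [heading=0, draw]
RT 90: heading 0 -> 270
RT 180: heading 270 -> 90
FD 10: (-11,0) -> (-11,10) [heading=90, draw]
FD 1: (-11,10) -> (-11,11) [heading=90, draw]
FD 20: (-11,11) -> (-11,31) [heading=90, draw]
Final: pos=(-11,31), heading=90, 4 segment(s) drawn
Waypoints (5 total):
(0, 0)
(-11, 0)
(-11, 10)
(-11, 11)
(-11, 31)

Answer: (0, 0)
(-11, 0)
(-11, 10)
(-11, 11)
(-11, 31)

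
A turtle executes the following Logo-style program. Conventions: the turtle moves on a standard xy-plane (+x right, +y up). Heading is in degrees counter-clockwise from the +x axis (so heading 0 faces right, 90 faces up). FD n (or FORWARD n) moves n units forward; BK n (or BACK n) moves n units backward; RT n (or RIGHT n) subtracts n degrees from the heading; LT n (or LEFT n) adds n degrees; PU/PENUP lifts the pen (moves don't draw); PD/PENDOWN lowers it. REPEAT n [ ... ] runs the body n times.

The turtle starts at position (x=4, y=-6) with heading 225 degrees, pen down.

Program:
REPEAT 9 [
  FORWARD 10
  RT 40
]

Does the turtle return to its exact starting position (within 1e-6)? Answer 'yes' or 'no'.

Executing turtle program step by step:
Start: pos=(4,-6), heading=225, pen down
REPEAT 9 [
  -- iteration 1/9 --
  FD 10: (4,-6) -> (-3.071,-13.071) [heading=225, draw]
  RT 40: heading 225 -> 185
  -- iteration 2/9 --
  FD 10: (-3.071,-13.071) -> (-13.033,-13.943) [heading=185, draw]
  RT 40: heading 185 -> 145
  -- iteration 3/9 --
  FD 10: (-13.033,-13.943) -> (-21.225,-8.207) [heading=145, draw]
  RT 40: heading 145 -> 105
  -- iteration 4/9 --
  FD 10: (-21.225,-8.207) -> (-23.813,1.452) [heading=105, draw]
  RT 40: heading 105 -> 65
  -- iteration 5/9 --
  FD 10: (-23.813,1.452) -> (-19.587,10.515) [heading=65, draw]
  RT 40: heading 65 -> 25
  -- iteration 6/9 --
  FD 10: (-19.587,10.515) -> (-10.523,14.742) [heading=25, draw]
  RT 40: heading 25 -> 345
  -- iteration 7/9 --
  FD 10: (-10.523,14.742) -> (-0.864,12.153) [heading=345, draw]
  RT 40: heading 345 -> 305
  -- iteration 8/9 --
  FD 10: (-0.864,12.153) -> (4.872,3.962) [heading=305, draw]
  RT 40: heading 305 -> 265
  -- iteration 9/9 --
  FD 10: (4.872,3.962) -> (4,-6) [heading=265, draw]
  RT 40: heading 265 -> 225
]
Final: pos=(4,-6), heading=225, 9 segment(s) drawn

Start position: (4, -6)
Final position: (4, -6)
Distance = 0; < 1e-6 -> CLOSED

Answer: yes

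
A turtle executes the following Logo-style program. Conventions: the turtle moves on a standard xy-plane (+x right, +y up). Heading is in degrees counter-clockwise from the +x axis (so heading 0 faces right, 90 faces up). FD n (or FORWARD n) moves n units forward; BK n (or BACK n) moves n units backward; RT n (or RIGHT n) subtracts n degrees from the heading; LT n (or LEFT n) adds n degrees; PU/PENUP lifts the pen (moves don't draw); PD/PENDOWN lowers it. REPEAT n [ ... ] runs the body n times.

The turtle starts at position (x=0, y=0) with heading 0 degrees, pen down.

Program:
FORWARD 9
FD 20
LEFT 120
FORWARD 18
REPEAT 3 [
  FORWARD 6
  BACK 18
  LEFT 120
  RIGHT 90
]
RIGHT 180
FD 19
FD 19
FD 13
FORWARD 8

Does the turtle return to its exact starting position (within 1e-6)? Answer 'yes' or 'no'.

Answer: no

Derivation:
Executing turtle program step by step:
Start: pos=(0,0), heading=0, pen down
FD 9: (0,0) -> (9,0) [heading=0, draw]
FD 20: (9,0) -> (29,0) [heading=0, draw]
LT 120: heading 0 -> 120
FD 18: (29,0) -> (20,15.588) [heading=120, draw]
REPEAT 3 [
  -- iteration 1/3 --
  FD 6: (20,15.588) -> (17,20.785) [heading=120, draw]
  BK 18: (17,20.785) -> (26,5.196) [heading=120, draw]
  LT 120: heading 120 -> 240
  RT 90: heading 240 -> 150
  -- iteration 2/3 --
  FD 6: (26,5.196) -> (20.804,8.196) [heading=150, draw]
  BK 18: (20.804,8.196) -> (36.392,-0.804) [heading=150, draw]
  LT 120: heading 150 -> 270
  RT 90: heading 270 -> 180
  -- iteration 3/3 --
  FD 6: (36.392,-0.804) -> (30.392,-0.804) [heading=180, draw]
  BK 18: (30.392,-0.804) -> (48.392,-0.804) [heading=180, draw]
  LT 120: heading 180 -> 300
  RT 90: heading 300 -> 210
]
RT 180: heading 210 -> 30
FD 19: (48.392,-0.804) -> (64.847,8.696) [heading=30, draw]
FD 19: (64.847,8.696) -> (81.301,18.196) [heading=30, draw]
FD 13: (81.301,18.196) -> (92.56,24.696) [heading=30, draw]
FD 8: (92.56,24.696) -> (99.488,28.696) [heading=30, draw]
Final: pos=(99.488,28.696), heading=30, 13 segment(s) drawn

Start position: (0, 0)
Final position: (99.488, 28.696)
Distance = 103.544; >= 1e-6 -> NOT closed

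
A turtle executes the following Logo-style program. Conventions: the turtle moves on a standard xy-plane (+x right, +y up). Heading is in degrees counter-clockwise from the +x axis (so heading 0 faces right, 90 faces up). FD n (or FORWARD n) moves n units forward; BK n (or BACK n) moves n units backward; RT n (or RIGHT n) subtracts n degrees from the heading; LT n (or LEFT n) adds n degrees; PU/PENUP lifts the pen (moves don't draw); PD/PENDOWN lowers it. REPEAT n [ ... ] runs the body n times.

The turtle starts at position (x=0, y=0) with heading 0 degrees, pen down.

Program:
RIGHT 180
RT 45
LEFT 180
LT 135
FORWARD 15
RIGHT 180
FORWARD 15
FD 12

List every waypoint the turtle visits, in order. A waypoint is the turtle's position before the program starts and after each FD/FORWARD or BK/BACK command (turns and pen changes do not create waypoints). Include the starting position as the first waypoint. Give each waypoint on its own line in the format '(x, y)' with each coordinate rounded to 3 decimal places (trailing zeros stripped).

Answer: (0, 0)
(0, 15)
(0, 0)
(0, -12)

Derivation:
Executing turtle program step by step:
Start: pos=(0,0), heading=0, pen down
RT 180: heading 0 -> 180
RT 45: heading 180 -> 135
LT 180: heading 135 -> 315
LT 135: heading 315 -> 90
FD 15: (0,0) -> (0,15) [heading=90, draw]
RT 180: heading 90 -> 270
FD 15: (0,15) -> (0,0) [heading=270, draw]
FD 12: (0,0) -> (0,-12) [heading=270, draw]
Final: pos=(0,-12), heading=270, 3 segment(s) drawn
Waypoints (4 total):
(0, 0)
(0, 15)
(0, 0)
(0, -12)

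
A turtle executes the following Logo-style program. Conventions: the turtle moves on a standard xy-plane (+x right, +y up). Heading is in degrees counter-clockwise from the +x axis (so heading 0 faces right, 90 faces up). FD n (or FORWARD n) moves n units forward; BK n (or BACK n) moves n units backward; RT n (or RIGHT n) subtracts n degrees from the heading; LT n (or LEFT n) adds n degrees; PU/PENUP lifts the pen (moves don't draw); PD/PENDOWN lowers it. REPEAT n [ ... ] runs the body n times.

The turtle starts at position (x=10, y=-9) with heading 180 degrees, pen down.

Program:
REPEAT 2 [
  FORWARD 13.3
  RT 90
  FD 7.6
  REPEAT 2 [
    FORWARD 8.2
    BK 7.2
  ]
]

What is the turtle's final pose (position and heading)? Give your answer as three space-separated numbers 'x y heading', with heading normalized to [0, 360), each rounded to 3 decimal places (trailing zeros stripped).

Executing turtle program step by step:
Start: pos=(10,-9), heading=180, pen down
REPEAT 2 [
  -- iteration 1/2 --
  FD 13.3: (10,-9) -> (-3.3,-9) [heading=180, draw]
  RT 90: heading 180 -> 90
  FD 7.6: (-3.3,-9) -> (-3.3,-1.4) [heading=90, draw]
  REPEAT 2 [
    -- iteration 1/2 --
    FD 8.2: (-3.3,-1.4) -> (-3.3,6.8) [heading=90, draw]
    BK 7.2: (-3.3,6.8) -> (-3.3,-0.4) [heading=90, draw]
    -- iteration 2/2 --
    FD 8.2: (-3.3,-0.4) -> (-3.3,7.8) [heading=90, draw]
    BK 7.2: (-3.3,7.8) -> (-3.3,0.6) [heading=90, draw]
  ]
  -- iteration 2/2 --
  FD 13.3: (-3.3,0.6) -> (-3.3,13.9) [heading=90, draw]
  RT 90: heading 90 -> 0
  FD 7.6: (-3.3,13.9) -> (4.3,13.9) [heading=0, draw]
  REPEAT 2 [
    -- iteration 1/2 --
    FD 8.2: (4.3,13.9) -> (12.5,13.9) [heading=0, draw]
    BK 7.2: (12.5,13.9) -> (5.3,13.9) [heading=0, draw]
    -- iteration 2/2 --
    FD 8.2: (5.3,13.9) -> (13.5,13.9) [heading=0, draw]
    BK 7.2: (13.5,13.9) -> (6.3,13.9) [heading=0, draw]
  ]
]
Final: pos=(6.3,13.9), heading=0, 12 segment(s) drawn

Answer: 6.3 13.9 0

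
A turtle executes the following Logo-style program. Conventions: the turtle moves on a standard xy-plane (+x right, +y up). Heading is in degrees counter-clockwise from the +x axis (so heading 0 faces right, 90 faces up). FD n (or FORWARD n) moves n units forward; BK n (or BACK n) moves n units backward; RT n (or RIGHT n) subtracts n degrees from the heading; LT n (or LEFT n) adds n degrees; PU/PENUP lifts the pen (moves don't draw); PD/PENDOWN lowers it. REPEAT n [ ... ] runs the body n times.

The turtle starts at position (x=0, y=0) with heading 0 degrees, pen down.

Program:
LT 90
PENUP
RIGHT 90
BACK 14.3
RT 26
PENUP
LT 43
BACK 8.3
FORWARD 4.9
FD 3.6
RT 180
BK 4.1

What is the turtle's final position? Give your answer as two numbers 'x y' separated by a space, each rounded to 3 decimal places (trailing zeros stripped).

Executing turtle program step by step:
Start: pos=(0,0), heading=0, pen down
LT 90: heading 0 -> 90
PU: pen up
RT 90: heading 90 -> 0
BK 14.3: (0,0) -> (-14.3,0) [heading=0, move]
RT 26: heading 0 -> 334
PU: pen up
LT 43: heading 334 -> 17
BK 8.3: (-14.3,0) -> (-22.237,-2.427) [heading=17, move]
FD 4.9: (-22.237,-2.427) -> (-17.551,-0.994) [heading=17, move]
FD 3.6: (-17.551,-0.994) -> (-14.109,0.058) [heading=17, move]
RT 180: heading 17 -> 197
BK 4.1: (-14.109,0.058) -> (-10.188,1.257) [heading=197, move]
Final: pos=(-10.188,1.257), heading=197, 0 segment(s) drawn

Answer: -10.188 1.257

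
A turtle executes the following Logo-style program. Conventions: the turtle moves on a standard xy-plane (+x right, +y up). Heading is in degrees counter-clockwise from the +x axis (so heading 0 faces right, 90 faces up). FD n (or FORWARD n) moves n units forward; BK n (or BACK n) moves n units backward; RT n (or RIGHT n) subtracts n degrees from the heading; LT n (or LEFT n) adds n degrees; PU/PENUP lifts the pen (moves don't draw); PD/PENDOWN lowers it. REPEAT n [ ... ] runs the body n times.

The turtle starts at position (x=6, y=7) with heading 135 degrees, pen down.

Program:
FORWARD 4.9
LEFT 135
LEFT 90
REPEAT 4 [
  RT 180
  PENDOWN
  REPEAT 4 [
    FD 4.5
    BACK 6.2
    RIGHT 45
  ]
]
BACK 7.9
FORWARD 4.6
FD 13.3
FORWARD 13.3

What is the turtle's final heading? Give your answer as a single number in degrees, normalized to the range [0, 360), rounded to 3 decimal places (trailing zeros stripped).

Executing turtle program step by step:
Start: pos=(6,7), heading=135, pen down
FD 4.9: (6,7) -> (2.535,10.465) [heading=135, draw]
LT 135: heading 135 -> 270
LT 90: heading 270 -> 0
REPEAT 4 [
  -- iteration 1/4 --
  RT 180: heading 0 -> 180
  PD: pen down
  REPEAT 4 [
    -- iteration 1/4 --
    FD 4.5: (2.535,10.465) -> (-1.965,10.465) [heading=180, draw]
    BK 6.2: (-1.965,10.465) -> (4.235,10.465) [heading=180, draw]
    RT 45: heading 180 -> 135
    -- iteration 2/4 --
    FD 4.5: (4.235,10.465) -> (1.053,13.647) [heading=135, draw]
    BK 6.2: (1.053,13.647) -> (5.437,9.263) [heading=135, draw]
    RT 45: heading 135 -> 90
    -- iteration 3/4 --
    FD 4.5: (5.437,9.263) -> (5.437,13.763) [heading=90, draw]
    BK 6.2: (5.437,13.763) -> (5.437,7.563) [heading=90, draw]
    RT 45: heading 90 -> 45
    -- iteration 4/4 --
    FD 4.5: (5.437,7.563) -> (8.619,10.745) [heading=45, draw]
    BK 6.2: (8.619,10.745) -> (4.235,6.361) [heading=45, draw]
    RT 45: heading 45 -> 0
  ]
  -- iteration 2/4 --
  RT 180: heading 0 -> 180
  PD: pen down
  REPEAT 4 [
    -- iteration 1/4 --
    FD 4.5: (4.235,6.361) -> (-0.265,6.361) [heading=180, draw]
    BK 6.2: (-0.265,6.361) -> (5.935,6.361) [heading=180, draw]
    RT 45: heading 180 -> 135
    -- iteration 2/4 --
    FD 4.5: (5.935,6.361) -> (2.753,9.543) [heading=135, draw]
    BK 6.2: (2.753,9.543) -> (7.137,5.159) [heading=135, draw]
    RT 45: heading 135 -> 90
    -- iteration 3/4 --
    FD 4.5: (7.137,5.159) -> (7.137,9.659) [heading=90, draw]
    BK 6.2: (7.137,9.659) -> (7.137,3.459) [heading=90, draw]
    RT 45: heading 90 -> 45
    -- iteration 4/4 --
    FD 4.5: (7.137,3.459) -> (10.319,6.641) [heading=45, draw]
    BK 6.2: (10.319,6.641) -> (5.935,2.256) [heading=45, draw]
    RT 45: heading 45 -> 0
  ]
  -- iteration 3/4 --
  RT 180: heading 0 -> 180
  PD: pen down
  REPEAT 4 [
    -- iteration 1/4 --
    FD 4.5: (5.935,2.256) -> (1.435,2.256) [heading=180, draw]
    BK 6.2: (1.435,2.256) -> (7.635,2.256) [heading=180, draw]
    RT 45: heading 180 -> 135
    -- iteration 2/4 --
    FD 4.5: (7.635,2.256) -> (4.453,5.438) [heading=135, draw]
    BK 6.2: (4.453,5.438) -> (8.837,1.054) [heading=135, draw]
    RT 45: heading 135 -> 90
    -- iteration 3/4 --
    FD 4.5: (8.837,1.054) -> (8.837,5.554) [heading=90, draw]
    BK 6.2: (8.837,5.554) -> (8.837,-0.646) [heading=90, draw]
    RT 45: heading 90 -> 45
    -- iteration 4/4 --
    FD 4.5: (8.837,-0.646) -> (12.019,2.536) [heading=45, draw]
    BK 6.2: (12.019,2.536) -> (7.635,-1.848) [heading=45, draw]
    RT 45: heading 45 -> 0
  ]
  -- iteration 4/4 --
  RT 180: heading 0 -> 180
  PD: pen down
  REPEAT 4 [
    -- iteration 1/4 --
    FD 4.5: (7.635,-1.848) -> (3.135,-1.848) [heading=180, draw]
    BK 6.2: (3.135,-1.848) -> (9.335,-1.848) [heading=180, draw]
    RT 45: heading 180 -> 135
    -- iteration 2/4 --
    FD 4.5: (9.335,-1.848) -> (6.153,1.334) [heading=135, draw]
    BK 6.2: (6.153,1.334) -> (10.537,-3.05) [heading=135, draw]
    RT 45: heading 135 -> 90
    -- iteration 3/4 --
    FD 4.5: (10.537,-3.05) -> (10.537,1.45) [heading=90, draw]
    BK 6.2: (10.537,1.45) -> (10.537,-4.75) [heading=90, draw]
    RT 45: heading 90 -> 45
    -- iteration 4/4 --
    FD 4.5: (10.537,-4.75) -> (13.719,-1.568) [heading=45, draw]
    BK 6.2: (13.719,-1.568) -> (9.335,-5.952) [heading=45, draw]
    RT 45: heading 45 -> 0
  ]
]
BK 7.9: (9.335,-5.952) -> (1.435,-5.952) [heading=0, draw]
FD 4.6: (1.435,-5.952) -> (6.035,-5.952) [heading=0, draw]
FD 13.3: (6.035,-5.952) -> (19.335,-5.952) [heading=0, draw]
FD 13.3: (19.335,-5.952) -> (32.635,-5.952) [heading=0, draw]
Final: pos=(32.635,-5.952), heading=0, 37 segment(s) drawn

Answer: 0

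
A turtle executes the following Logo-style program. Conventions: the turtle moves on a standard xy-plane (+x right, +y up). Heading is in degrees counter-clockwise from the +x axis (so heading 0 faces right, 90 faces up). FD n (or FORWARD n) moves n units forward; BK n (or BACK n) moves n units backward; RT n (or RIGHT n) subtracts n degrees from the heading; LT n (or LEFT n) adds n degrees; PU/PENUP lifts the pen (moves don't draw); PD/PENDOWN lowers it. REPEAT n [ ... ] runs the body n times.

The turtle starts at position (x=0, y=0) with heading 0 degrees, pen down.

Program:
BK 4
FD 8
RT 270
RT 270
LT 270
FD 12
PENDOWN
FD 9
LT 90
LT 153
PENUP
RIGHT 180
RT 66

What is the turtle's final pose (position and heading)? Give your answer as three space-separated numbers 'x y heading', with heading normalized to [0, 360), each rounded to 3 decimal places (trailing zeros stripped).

Executing turtle program step by step:
Start: pos=(0,0), heading=0, pen down
BK 4: (0,0) -> (-4,0) [heading=0, draw]
FD 8: (-4,0) -> (4,0) [heading=0, draw]
RT 270: heading 0 -> 90
RT 270: heading 90 -> 180
LT 270: heading 180 -> 90
FD 12: (4,0) -> (4,12) [heading=90, draw]
PD: pen down
FD 9: (4,12) -> (4,21) [heading=90, draw]
LT 90: heading 90 -> 180
LT 153: heading 180 -> 333
PU: pen up
RT 180: heading 333 -> 153
RT 66: heading 153 -> 87
Final: pos=(4,21), heading=87, 4 segment(s) drawn

Answer: 4 21 87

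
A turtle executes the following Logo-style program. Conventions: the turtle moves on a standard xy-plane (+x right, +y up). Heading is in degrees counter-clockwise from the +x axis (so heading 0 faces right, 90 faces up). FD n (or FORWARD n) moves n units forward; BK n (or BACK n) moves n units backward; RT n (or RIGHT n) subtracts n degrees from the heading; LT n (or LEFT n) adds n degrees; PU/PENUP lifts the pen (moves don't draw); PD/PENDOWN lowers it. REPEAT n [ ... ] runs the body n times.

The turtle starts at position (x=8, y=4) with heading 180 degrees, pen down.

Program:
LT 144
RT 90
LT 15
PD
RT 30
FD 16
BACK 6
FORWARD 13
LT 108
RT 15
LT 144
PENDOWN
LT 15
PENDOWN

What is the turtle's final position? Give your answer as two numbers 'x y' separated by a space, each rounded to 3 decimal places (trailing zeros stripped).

Executing turtle program step by step:
Start: pos=(8,4), heading=180, pen down
LT 144: heading 180 -> 324
RT 90: heading 324 -> 234
LT 15: heading 234 -> 249
PD: pen down
RT 30: heading 249 -> 219
FD 16: (8,4) -> (-4.434,-6.069) [heading=219, draw]
BK 6: (-4.434,-6.069) -> (0.229,-2.293) [heading=219, draw]
FD 13: (0.229,-2.293) -> (-9.874,-10.474) [heading=219, draw]
LT 108: heading 219 -> 327
RT 15: heading 327 -> 312
LT 144: heading 312 -> 96
PD: pen down
LT 15: heading 96 -> 111
PD: pen down
Final: pos=(-9.874,-10.474), heading=111, 3 segment(s) drawn

Answer: -9.874 -10.474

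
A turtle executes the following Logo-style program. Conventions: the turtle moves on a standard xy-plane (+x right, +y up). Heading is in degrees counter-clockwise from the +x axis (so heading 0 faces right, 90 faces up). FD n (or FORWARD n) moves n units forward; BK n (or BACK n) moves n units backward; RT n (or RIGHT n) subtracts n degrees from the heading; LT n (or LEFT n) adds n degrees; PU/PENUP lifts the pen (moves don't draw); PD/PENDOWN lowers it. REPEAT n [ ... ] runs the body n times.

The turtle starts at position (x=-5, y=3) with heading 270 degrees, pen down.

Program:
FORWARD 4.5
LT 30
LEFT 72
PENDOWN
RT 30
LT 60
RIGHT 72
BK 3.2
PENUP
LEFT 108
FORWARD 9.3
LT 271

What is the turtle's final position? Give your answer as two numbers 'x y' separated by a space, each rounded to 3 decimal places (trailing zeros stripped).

Executing turtle program step by step:
Start: pos=(-5,3), heading=270, pen down
FD 4.5: (-5,3) -> (-5,-1.5) [heading=270, draw]
LT 30: heading 270 -> 300
LT 72: heading 300 -> 12
PD: pen down
RT 30: heading 12 -> 342
LT 60: heading 342 -> 42
RT 72: heading 42 -> 330
BK 3.2: (-5,-1.5) -> (-7.771,0.1) [heading=330, draw]
PU: pen up
LT 108: heading 330 -> 78
FD 9.3: (-7.771,0.1) -> (-5.838,9.197) [heading=78, move]
LT 271: heading 78 -> 349
Final: pos=(-5.838,9.197), heading=349, 2 segment(s) drawn

Answer: -5.838 9.197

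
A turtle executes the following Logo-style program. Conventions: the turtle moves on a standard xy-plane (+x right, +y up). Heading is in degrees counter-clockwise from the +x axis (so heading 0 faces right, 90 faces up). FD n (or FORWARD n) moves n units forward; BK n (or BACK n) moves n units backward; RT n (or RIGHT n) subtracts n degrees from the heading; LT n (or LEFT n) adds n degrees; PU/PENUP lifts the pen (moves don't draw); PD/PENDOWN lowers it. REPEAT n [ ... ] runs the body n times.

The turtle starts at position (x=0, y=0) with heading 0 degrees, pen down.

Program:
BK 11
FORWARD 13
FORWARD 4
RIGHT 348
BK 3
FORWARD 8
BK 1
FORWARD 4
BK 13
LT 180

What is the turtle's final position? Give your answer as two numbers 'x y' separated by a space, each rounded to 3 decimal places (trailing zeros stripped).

Answer: 1.109 -1.04

Derivation:
Executing turtle program step by step:
Start: pos=(0,0), heading=0, pen down
BK 11: (0,0) -> (-11,0) [heading=0, draw]
FD 13: (-11,0) -> (2,0) [heading=0, draw]
FD 4: (2,0) -> (6,0) [heading=0, draw]
RT 348: heading 0 -> 12
BK 3: (6,0) -> (3.066,-0.624) [heading=12, draw]
FD 8: (3.066,-0.624) -> (10.891,1.04) [heading=12, draw]
BK 1: (10.891,1.04) -> (9.913,0.832) [heading=12, draw]
FD 4: (9.913,0.832) -> (13.825,1.663) [heading=12, draw]
BK 13: (13.825,1.663) -> (1.109,-1.04) [heading=12, draw]
LT 180: heading 12 -> 192
Final: pos=(1.109,-1.04), heading=192, 8 segment(s) drawn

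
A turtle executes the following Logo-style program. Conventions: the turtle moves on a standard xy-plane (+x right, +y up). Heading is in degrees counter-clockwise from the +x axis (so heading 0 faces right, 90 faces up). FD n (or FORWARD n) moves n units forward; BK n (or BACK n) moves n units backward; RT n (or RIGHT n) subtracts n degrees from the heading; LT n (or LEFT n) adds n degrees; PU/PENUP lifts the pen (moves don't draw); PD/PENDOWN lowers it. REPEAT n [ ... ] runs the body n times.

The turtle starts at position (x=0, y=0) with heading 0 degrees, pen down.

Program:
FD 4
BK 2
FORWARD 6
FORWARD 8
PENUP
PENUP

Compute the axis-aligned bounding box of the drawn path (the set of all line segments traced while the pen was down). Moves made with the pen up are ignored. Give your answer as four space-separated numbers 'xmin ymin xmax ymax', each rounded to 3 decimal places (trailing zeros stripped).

Answer: 0 0 16 0

Derivation:
Executing turtle program step by step:
Start: pos=(0,0), heading=0, pen down
FD 4: (0,0) -> (4,0) [heading=0, draw]
BK 2: (4,0) -> (2,0) [heading=0, draw]
FD 6: (2,0) -> (8,0) [heading=0, draw]
FD 8: (8,0) -> (16,0) [heading=0, draw]
PU: pen up
PU: pen up
Final: pos=(16,0), heading=0, 4 segment(s) drawn

Segment endpoints: x in {0, 2, 4, 8, 16}, y in {0}
xmin=0, ymin=0, xmax=16, ymax=0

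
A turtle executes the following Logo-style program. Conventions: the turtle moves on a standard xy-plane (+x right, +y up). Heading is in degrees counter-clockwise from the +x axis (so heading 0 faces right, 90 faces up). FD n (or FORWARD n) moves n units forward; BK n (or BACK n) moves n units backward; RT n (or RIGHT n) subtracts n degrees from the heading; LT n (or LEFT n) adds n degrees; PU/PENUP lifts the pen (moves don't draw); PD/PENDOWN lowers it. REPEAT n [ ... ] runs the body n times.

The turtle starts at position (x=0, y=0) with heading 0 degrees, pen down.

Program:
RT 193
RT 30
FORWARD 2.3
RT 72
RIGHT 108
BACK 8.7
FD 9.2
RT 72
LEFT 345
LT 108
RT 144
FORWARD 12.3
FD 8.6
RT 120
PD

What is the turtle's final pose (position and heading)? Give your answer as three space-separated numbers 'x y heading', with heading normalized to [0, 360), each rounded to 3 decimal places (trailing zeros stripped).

Answer: -21.596 -3.829 74

Derivation:
Executing turtle program step by step:
Start: pos=(0,0), heading=0, pen down
RT 193: heading 0 -> 167
RT 30: heading 167 -> 137
FD 2.3: (0,0) -> (-1.682,1.569) [heading=137, draw]
RT 72: heading 137 -> 65
RT 108: heading 65 -> 317
BK 8.7: (-1.682,1.569) -> (-8.045,7.502) [heading=317, draw]
FD 9.2: (-8.045,7.502) -> (-1.316,1.228) [heading=317, draw]
RT 72: heading 317 -> 245
LT 345: heading 245 -> 230
LT 108: heading 230 -> 338
RT 144: heading 338 -> 194
FD 12.3: (-1.316,1.228) -> (-13.251,-1.748) [heading=194, draw]
FD 8.6: (-13.251,-1.748) -> (-21.596,-3.829) [heading=194, draw]
RT 120: heading 194 -> 74
PD: pen down
Final: pos=(-21.596,-3.829), heading=74, 5 segment(s) drawn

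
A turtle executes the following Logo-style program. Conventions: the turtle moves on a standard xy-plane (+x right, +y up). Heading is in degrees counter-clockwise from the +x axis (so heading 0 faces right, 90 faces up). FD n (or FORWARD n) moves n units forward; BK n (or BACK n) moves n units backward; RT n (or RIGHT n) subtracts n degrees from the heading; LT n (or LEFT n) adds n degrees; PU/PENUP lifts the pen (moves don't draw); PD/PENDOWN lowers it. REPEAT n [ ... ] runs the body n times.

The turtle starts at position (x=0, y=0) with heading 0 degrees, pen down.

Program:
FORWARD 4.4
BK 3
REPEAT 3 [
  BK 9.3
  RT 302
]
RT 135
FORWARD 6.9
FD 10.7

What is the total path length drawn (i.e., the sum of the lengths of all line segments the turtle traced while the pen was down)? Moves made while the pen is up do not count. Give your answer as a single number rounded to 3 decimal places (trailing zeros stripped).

Executing turtle program step by step:
Start: pos=(0,0), heading=0, pen down
FD 4.4: (0,0) -> (4.4,0) [heading=0, draw]
BK 3: (4.4,0) -> (1.4,0) [heading=0, draw]
REPEAT 3 [
  -- iteration 1/3 --
  BK 9.3: (1.4,0) -> (-7.9,0) [heading=0, draw]
  RT 302: heading 0 -> 58
  -- iteration 2/3 --
  BK 9.3: (-7.9,0) -> (-12.828,-7.887) [heading=58, draw]
  RT 302: heading 58 -> 116
  -- iteration 3/3 --
  BK 9.3: (-12.828,-7.887) -> (-8.751,-16.246) [heading=116, draw]
  RT 302: heading 116 -> 174
]
RT 135: heading 174 -> 39
FD 6.9: (-8.751,-16.246) -> (-3.389,-11.903) [heading=39, draw]
FD 10.7: (-3.389,-11.903) -> (4.926,-5.17) [heading=39, draw]
Final: pos=(4.926,-5.17), heading=39, 7 segment(s) drawn

Segment lengths:
  seg 1: (0,0) -> (4.4,0), length = 4.4
  seg 2: (4.4,0) -> (1.4,0), length = 3
  seg 3: (1.4,0) -> (-7.9,0), length = 9.3
  seg 4: (-7.9,0) -> (-12.828,-7.887), length = 9.3
  seg 5: (-12.828,-7.887) -> (-8.751,-16.246), length = 9.3
  seg 6: (-8.751,-16.246) -> (-3.389,-11.903), length = 6.9
  seg 7: (-3.389,-11.903) -> (4.926,-5.17), length = 10.7
Total = 52.9

Answer: 52.9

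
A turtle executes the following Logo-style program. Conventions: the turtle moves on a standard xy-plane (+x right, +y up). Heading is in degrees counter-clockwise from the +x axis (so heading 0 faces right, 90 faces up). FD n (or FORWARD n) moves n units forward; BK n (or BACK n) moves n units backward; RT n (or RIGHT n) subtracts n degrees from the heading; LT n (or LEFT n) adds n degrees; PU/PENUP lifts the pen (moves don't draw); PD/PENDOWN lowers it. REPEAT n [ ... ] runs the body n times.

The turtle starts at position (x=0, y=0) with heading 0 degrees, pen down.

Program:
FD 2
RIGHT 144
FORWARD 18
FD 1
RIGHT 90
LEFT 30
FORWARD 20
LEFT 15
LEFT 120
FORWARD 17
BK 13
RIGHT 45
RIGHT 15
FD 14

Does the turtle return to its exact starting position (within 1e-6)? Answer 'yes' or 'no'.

Executing turtle program step by step:
Start: pos=(0,0), heading=0, pen down
FD 2: (0,0) -> (2,0) [heading=0, draw]
RT 144: heading 0 -> 216
FD 18: (2,0) -> (-12.562,-10.58) [heading=216, draw]
FD 1: (-12.562,-10.58) -> (-13.371,-11.168) [heading=216, draw]
RT 90: heading 216 -> 126
LT 30: heading 126 -> 156
FD 20: (-13.371,-11.168) -> (-31.642,-3.033) [heading=156, draw]
LT 15: heading 156 -> 171
LT 120: heading 171 -> 291
FD 17: (-31.642,-3.033) -> (-25.55,-18.904) [heading=291, draw]
BK 13: (-25.55,-18.904) -> (-30.209,-6.768) [heading=291, draw]
RT 45: heading 291 -> 246
RT 15: heading 246 -> 231
FD 14: (-30.209,-6.768) -> (-39.019,-17.648) [heading=231, draw]
Final: pos=(-39.019,-17.648), heading=231, 7 segment(s) drawn

Start position: (0, 0)
Final position: (-39.019, -17.648)
Distance = 42.824; >= 1e-6 -> NOT closed

Answer: no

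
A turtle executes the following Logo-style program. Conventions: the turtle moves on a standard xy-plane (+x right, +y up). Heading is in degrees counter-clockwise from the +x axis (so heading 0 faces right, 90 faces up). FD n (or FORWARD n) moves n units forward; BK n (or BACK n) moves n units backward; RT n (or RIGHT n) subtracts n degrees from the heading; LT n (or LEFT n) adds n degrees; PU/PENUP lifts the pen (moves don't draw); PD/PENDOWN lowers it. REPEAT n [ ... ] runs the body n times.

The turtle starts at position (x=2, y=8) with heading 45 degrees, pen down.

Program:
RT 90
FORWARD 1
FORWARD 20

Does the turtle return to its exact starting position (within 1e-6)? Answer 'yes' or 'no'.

Executing turtle program step by step:
Start: pos=(2,8), heading=45, pen down
RT 90: heading 45 -> 315
FD 1: (2,8) -> (2.707,7.293) [heading=315, draw]
FD 20: (2.707,7.293) -> (16.849,-6.849) [heading=315, draw]
Final: pos=(16.849,-6.849), heading=315, 2 segment(s) drawn

Start position: (2, 8)
Final position: (16.849, -6.849)
Distance = 21; >= 1e-6 -> NOT closed

Answer: no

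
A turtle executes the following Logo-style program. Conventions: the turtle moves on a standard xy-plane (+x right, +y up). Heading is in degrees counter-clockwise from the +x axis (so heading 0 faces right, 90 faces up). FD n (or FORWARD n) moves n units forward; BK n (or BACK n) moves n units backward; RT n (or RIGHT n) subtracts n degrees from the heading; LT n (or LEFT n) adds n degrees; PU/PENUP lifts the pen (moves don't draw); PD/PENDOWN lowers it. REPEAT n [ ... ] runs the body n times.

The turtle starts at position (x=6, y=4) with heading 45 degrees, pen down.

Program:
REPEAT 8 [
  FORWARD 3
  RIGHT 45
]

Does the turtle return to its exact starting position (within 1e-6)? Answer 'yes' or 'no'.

Executing turtle program step by step:
Start: pos=(6,4), heading=45, pen down
REPEAT 8 [
  -- iteration 1/8 --
  FD 3: (6,4) -> (8.121,6.121) [heading=45, draw]
  RT 45: heading 45 -> 0
  -- iteration 2/8 --
  FD 3: (8.121,6.121) -> (11.121,6.121) [heading=0, draw]
  RT 45: heading 0 -> 315
  -- iteration 3/8 --
  FD 3: (11.121,6.121) -> (13.243,4) [heading=315, draw]
  RT 45: heading 315 -> 270
  -- iteration 4/8 --
  FD 3: (13.243,4) -> (13.243,1) [heading=270, draw]
  RT 45: heading 270 -> 225
  -- iteration 5/8 --
  FD 3: (13.243,1) -> (11.121,-1.121) [heading=225, draw]
  RT 45: heading 225 -> 180
  -- iteration 6/8 --
  FD 3: (11.121,-1.121) -> (8.121,-1.121) [heading=180, draw]
  RT 45: heading 180 -> 135
  -- iteration 7/8 --
  FD 3: (8.121,-1.121) -> (6,1) [heading=135, draw]
  RT 45: heading 135 -> 90
  -- iteration 8/8 --
  FD 3: (6,1) -> (6,4) [heading=90, draw]
  RT 45: heading 90 -> 45
]
Final: pos=(6,4), heading=45, 8 segment(s) drawn

Start position: (6, 4)
Final position: (6, 4)
Distance = 0; < 1e-6 -> CLOSED

Answer: yes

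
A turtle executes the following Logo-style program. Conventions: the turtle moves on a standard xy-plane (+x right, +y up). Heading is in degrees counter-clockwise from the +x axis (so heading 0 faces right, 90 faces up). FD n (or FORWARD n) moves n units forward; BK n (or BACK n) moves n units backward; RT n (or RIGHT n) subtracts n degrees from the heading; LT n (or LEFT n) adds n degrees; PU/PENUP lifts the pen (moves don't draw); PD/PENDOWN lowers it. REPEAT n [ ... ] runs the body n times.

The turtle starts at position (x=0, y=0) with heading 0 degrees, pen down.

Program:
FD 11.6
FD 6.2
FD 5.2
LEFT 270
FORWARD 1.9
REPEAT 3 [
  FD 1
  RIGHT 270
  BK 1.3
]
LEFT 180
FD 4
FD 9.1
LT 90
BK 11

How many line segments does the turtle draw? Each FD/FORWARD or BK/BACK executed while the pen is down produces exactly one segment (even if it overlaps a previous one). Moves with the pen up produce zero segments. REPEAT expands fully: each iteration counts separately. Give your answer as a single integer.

Answer: 13

Derivation:
Executing turtle program step by step:
Start: pos=(0,0), heading=0, pen down
FD 11.6: (0,0) -> (11.6,0) [heading=0, draw]
FD 6.2: (11.6,0) -> (17.8,0) [heading=0, draw]
FD 5.2: (17.8,0) -> (23,0) [heading=0, draw]
LT 270: heading 0 -> 270
FD 1.9: (23,0) -> (23,-1.9) [heading=270, draw]
REPEAT 3 [
  -- iteration 1/3 --
  FD 1: (23,-1.9) -> (23,-2.9) [heading=270, draw]
  RT 270: heading 270 -> 0
  BK 1.3: (23,-2.9) -> (21.7,-2.9) [heading=0, draw]
  -- iteration 2/3 --
  FD 1: (21.7,-2.9) -> (22.7,-2.9) [heading=0, draw]
  RT 270: heading 0 -> 90
  BK 1.3: (22.7,-2.9) -> (22.7,-4.2) [heading=90, draw]
  -- iteration 3/3 --
  FD 1: (22.7,-4.2) -> (22.7,-3.2) [heading=90, draw]
  RT 270: heading 90 -> 180
  BK 1.3: (22.7,-3.2) -> (24,-3.2) [heading=180, draw]
]
LT 180: heading 180 -> 0
FD 4: (24,-3.2) -> (28,-3.2) [heading=0, draw]
FD 9.1: (28,-3.2) -> (37.1,-3.2) [heading=0, draw]
LT 90: heading 0 -> 90
BK 11: (37.1,-3.2) -> (37.1,-14.2) [heading=90, draw]
Final: pos=(37.1,-14.2), heading=90, 13 segment(s) drawn
Segments drawn: 13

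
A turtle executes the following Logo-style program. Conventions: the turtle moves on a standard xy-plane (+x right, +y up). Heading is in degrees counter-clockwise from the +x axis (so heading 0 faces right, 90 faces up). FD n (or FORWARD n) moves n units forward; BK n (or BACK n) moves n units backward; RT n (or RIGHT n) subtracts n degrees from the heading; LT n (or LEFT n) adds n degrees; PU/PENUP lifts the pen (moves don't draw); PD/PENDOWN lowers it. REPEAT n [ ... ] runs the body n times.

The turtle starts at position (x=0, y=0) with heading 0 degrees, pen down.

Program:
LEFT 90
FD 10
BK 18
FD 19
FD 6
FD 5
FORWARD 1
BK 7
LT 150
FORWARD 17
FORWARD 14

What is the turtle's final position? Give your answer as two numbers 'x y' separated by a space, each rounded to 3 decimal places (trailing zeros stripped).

Answer: -15.5 -10.847

Derivation:
Executing turtle program step by step:
Start: pos=(0,0), heading=0, pen down
LT 90: heading 0 -> 90
FD 10: (0,0) -> (0,10) [heading=90, draw]
BK 18: (0,10) -> (0,-8) [heading=90, draw]
FD 19: (0,-8) -> (0,11) [heading=90, draw]
FD 6: (0,11) -> (0,17) [heading=90, draw]
FD 5: (0,17) -> (0,22) [heading=90, draw]
FD 1: (0,22) -> (0,23) [heading=90, draw]
BK 7: (0,23) -> (0,16) [heading=90, draw]
LT 150: heading 90 -> 240
FD 17: (0,16) -> (-8.5,1.278) [heading=240, draw]
FD 14: (-8.5,1.278) -> (-15.5,-10.847) [heading=240, draw]
Final: pos=(-15.5,-10.847), heading=240, 9 segment(s) drawn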